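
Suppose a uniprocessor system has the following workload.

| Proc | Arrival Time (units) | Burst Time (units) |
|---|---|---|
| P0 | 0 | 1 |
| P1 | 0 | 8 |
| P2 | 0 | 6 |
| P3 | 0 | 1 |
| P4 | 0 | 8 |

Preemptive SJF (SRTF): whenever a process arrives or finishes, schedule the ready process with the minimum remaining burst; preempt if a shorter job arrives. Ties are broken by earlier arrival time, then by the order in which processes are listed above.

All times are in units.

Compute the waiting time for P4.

16

Gantt: | P0 0-1 | P3 1-2 | P2 2-8 | P1 8-16 | P4 16-24 |
Completion: P0=1  P1=16  P2=8  P3=2  P4=24
Turnaround (C−A): P0=1  P1=16  P2=8  P3=2  P4=24
Waiting(P4) = turnaround − burst = 24 − 8 = 16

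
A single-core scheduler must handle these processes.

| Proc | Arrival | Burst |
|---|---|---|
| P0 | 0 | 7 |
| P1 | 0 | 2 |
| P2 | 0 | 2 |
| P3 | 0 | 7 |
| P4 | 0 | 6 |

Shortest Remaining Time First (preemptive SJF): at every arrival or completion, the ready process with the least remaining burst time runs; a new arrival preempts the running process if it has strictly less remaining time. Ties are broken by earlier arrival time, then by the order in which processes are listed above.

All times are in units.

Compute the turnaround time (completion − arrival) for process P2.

Gantt: | P1 0-2 | P2 2-4 | P4 4-10 | P0 10-17 | P3 17-24 |
Completion: P0=17  P1=2  P2=4  P3=24  P4=10
Turnaround (C−A): P0=17  P1=2  P2=4  P3=24  P4=10
Turnaround(P2) = completion − arrival = 4 − 0 = 4

4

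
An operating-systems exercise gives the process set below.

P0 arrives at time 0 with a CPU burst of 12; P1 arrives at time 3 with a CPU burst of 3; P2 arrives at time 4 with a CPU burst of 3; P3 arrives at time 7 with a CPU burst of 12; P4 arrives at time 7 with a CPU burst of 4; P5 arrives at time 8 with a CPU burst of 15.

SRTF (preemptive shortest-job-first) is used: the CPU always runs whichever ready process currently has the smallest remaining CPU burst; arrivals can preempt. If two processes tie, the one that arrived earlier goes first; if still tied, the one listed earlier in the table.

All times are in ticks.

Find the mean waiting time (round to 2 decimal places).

Gantt: | P0 0-3 | P1 3-6 | P2 6-9 | P4 9-13 | P0 13-22 | P3 22-34 | P5 34-49 |
Completion: P0=22  P1=6  P2=9  P3=34  P4=13  P5=49
Waiting times: P0=10, P1=0, P2=2, P3=15, P4=2, P5=26
Average waiting = (10+0+2+15+2+26) / 6 = 55/6 = 9.17

9.17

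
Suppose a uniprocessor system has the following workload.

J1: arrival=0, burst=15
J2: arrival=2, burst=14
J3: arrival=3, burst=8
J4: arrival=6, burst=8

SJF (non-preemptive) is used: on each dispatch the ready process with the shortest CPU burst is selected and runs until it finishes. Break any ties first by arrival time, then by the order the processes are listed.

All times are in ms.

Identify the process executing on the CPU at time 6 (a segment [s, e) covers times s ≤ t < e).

J1

Timeline: | J1 0-15 | J3 15-23 | J4 23-31 | J2 31-45 |
Completion: J1=15  J2=45  J3=23  J4=31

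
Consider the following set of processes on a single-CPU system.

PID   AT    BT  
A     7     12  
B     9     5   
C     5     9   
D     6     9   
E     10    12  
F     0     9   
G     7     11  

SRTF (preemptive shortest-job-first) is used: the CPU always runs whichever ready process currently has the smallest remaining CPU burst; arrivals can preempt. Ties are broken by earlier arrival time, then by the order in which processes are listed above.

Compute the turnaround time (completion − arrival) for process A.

48

Timeline: | F 0-9 | B 9-14 | C 14-23 | D 23-32 | G 32-43 | A 43-55 | E 55-67 |
Completion: A=55  B=14  C=23  D=32  E=67  F=9  G=43
Turnaround (C−A): A=48  B=5  C=18  D=26  E=57  F=9  G=36
Turnaround(A) = completion − arrival = 55 − 7 = 48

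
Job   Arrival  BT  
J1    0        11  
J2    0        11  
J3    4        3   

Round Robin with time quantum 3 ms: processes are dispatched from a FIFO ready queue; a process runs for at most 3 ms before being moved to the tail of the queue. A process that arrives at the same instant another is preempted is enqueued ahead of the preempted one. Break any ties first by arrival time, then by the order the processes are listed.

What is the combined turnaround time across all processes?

56

Timeline: | J1 0-3 | J2 3-6 | J1 6-9 | J3 9-12 | J2 12-15 | J1 15-18 | J2 18-21 | J1 21-23 | J2 23-25 |
Completion: J1=23  J2=25  J3=12
Turnaround (C−A): J1=23  J2=25  J3=8
Turnaround = completion − arrival: J1=23, J2=25, J3=8
Total turnaround = 23 + 25 + 8 = 56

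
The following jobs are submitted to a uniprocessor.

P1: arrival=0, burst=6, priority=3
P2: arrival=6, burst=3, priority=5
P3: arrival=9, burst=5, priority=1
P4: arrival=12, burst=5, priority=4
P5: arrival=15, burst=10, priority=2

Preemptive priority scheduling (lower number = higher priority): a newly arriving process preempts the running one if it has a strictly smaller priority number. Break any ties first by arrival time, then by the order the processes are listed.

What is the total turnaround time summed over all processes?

41

Gantt: | P1 0-6 | P2 6-9 | P3 9-14 | P4 14-15 | P5 15-25 | P4 25-29 |
Completion: P1=6  P2=9  P3=14  P4=29  P5=25
Turnaround (C−A): P1=6  P2=3  P3=5  P4=17  P5=10
Turnaround = completion − arrival: P1=6, P2=3, P3=5, P4=17, P5=10
Total turnaround = 6 + 3 + 5 + 17 + 10 = 41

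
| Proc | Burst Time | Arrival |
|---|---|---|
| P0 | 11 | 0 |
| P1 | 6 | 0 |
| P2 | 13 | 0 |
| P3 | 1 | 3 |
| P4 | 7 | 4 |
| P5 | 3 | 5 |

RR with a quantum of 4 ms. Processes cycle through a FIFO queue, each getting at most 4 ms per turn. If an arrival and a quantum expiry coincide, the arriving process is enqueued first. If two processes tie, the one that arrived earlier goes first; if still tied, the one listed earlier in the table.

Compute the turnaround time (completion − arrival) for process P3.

10

Timeline: | P0 0-4 | P1 4-8 | P2 8-12 | P3 12-13 | P4 13-17 | P0 17-21 | P5 21-24 | P1 24-26 | P2 26-30 | P4 30-33 | P0 33-36 | P2 36-41 |
Completion: P0=36  P1=26  P2=41  P3=13  P4=33  P5=24
Turnaround(P3) = completion − arrival = 13 − 3 = 10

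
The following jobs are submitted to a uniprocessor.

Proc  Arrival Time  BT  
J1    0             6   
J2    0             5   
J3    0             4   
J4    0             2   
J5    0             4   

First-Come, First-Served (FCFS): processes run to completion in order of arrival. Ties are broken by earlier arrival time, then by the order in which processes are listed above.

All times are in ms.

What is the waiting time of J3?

11

Schedule: | J1 0-6 | J2 6-11 | J3 11-15 | J4 15-17 | J5 17-21 |
Completion: J1=6  J2=11  J3=15  J4=17  J5=21
Waiting(J3) = turnaround − burst = 15 − 4 = 11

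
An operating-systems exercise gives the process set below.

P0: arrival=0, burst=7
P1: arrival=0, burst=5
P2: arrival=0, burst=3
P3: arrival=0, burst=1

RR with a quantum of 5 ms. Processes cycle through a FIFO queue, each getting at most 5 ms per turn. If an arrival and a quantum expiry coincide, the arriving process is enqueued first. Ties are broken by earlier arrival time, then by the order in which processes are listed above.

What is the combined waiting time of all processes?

Schedule: | P0 0-5 | P1 5-10 | P2 10-13 | P3 13-14 | P0 14-16 |
Completion: P0=16  P1=10  P2=13  P3=14
Turnaround (C−A): P0=16  P1=10  P2=13  P3=14
Waiting = turnaround − burst: P0=9, P1=5, P2=10, P3=13
Total waiting = 9 + 5 + 10 + 13 = 37

37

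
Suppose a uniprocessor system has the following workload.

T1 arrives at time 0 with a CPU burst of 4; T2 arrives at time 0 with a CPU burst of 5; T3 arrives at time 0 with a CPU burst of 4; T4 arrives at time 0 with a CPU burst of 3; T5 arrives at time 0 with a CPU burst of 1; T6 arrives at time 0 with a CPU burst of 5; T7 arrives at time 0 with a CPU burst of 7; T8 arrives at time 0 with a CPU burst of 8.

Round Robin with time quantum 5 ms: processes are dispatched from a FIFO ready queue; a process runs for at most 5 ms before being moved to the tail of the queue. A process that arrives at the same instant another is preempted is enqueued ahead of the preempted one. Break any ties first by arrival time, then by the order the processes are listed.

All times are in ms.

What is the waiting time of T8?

Schedule: | T1 0-4 | T2 4-9 | T3 9-13 | T4 13-16 | T5 16-17 | T6 17-22 | T7 22-27 | T8 27-32 | T7 32-34 | T8 34-37 |
Completion: T1=4  T2=9  T3=13  T4=16  T5=17  T6=22  T7=34  T8=37
Turnaround (C−A): T1=4  T2=9  T3=13  T4=16  T5=17  T6=22  T7=34  T8=37
Waiting(T8) = turnaround − burst = 37 − 8 = 29

29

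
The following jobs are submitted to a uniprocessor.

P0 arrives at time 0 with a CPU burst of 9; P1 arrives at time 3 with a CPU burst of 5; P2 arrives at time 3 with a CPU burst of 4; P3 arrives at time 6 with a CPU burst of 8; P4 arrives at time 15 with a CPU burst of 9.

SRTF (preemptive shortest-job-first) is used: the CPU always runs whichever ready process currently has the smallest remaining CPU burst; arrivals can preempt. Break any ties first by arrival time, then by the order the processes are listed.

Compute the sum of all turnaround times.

71

Gantt: | P0 0-3 | P2 3-7 | P1 7-12 | P0 12-18 | P3 18-26 | P4 26-35 |
Completion: P0=18  P1=12  P2=7  P3=26  P4=35
Turnaround = completion − arrival: P0=18, P1=9, P2=4, P3=20, P4=20
Total turnaround = 18 + 9 + 4 + 20 + 20 = 71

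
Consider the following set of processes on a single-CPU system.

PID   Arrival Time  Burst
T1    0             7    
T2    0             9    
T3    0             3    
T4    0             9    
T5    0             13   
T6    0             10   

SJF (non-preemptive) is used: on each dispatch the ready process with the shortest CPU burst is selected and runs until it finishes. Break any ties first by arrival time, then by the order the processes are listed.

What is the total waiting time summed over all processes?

Schedule: | T3 0-3 | T1 3-10 | T2 10-19 | T4 19-28 | T6 28-38 | T5 38-51 |
Completion: T1=10  T2=19  T3=3  T4=28  T5=51  T6=38
Turnaround (C−A): T1=10  T2=19  T3=3  T4=28  T5=51  T6=38
Waiting = turnaround − burst: T1=3, T2=10, T3=0, T4=19, T5=38, T6=28
Total waiting = 3 + 10 + 0 + 19 + 38 + 28 = 98

98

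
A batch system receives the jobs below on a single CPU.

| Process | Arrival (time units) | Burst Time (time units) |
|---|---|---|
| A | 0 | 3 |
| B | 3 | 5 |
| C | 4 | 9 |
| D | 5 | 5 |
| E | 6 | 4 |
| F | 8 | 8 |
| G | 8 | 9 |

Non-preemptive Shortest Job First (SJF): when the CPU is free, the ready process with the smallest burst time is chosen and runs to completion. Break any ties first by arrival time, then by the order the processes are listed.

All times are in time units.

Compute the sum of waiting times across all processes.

Schedule: | A 0-3 | B 3-8 | E 8-12 | D 12-17 | F 17-25 | C 25-34 | G 34-43 |
Completion: A=3  B=8  C=34  D=17  E=12  F=25  G=43
Turnaround (C−A): A=3  B=5  C=30  D=12  E=6  F=17  G=35
Waiting = turnaround − burst: A=0, B=0, C=21, D=7, E=2, F=9, G=26
Total waiting = 0 + 0 + 21 + 7 + 2 + 9 + 26 = 65

65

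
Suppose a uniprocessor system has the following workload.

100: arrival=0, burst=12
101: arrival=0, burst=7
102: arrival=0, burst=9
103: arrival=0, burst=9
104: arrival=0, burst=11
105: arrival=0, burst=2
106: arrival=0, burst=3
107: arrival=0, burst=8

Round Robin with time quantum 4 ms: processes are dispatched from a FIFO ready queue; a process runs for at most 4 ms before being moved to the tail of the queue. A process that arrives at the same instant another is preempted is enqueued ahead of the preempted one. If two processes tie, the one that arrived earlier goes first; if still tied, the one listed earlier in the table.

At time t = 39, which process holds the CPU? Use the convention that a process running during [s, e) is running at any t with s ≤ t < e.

Timeline: | 100 0-4 | 101 4-8 | 102 8-12 | 103 12-16 | 104 16-20 | 105 20-22 | 106 22-25 | 107 25-29 | 100 29-33 | 101 33-36 | 102 36-40 | 103 40-44 | 104 44-48 | 107 48-52 | 100 52-56 | 102 56-57 | 103 57-58 | 104 58-61 |
Completion: 100=56  101=36  102=57  103=58  104=61  105=22  106=25  107=52

102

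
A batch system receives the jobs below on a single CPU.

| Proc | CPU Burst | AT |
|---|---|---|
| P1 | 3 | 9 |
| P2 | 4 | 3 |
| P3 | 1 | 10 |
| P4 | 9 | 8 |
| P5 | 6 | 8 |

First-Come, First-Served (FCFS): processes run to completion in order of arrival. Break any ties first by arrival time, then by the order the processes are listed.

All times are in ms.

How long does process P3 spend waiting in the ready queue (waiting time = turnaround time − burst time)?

16

Schedule: | idle 0-3 | P2 3-7 | idle 7-8 | P4 8-17 | P5 17-23 | P1 23-26 | P3 26-27 |
Completion: P1=26  P2=7  P3=27  P4=17  P5=23
Turnaround (C−A): P1=17  P2=4  P3=17  P4=9  P5=15
Waiting(P3) = turnaround − burst = 17 − 1 = 16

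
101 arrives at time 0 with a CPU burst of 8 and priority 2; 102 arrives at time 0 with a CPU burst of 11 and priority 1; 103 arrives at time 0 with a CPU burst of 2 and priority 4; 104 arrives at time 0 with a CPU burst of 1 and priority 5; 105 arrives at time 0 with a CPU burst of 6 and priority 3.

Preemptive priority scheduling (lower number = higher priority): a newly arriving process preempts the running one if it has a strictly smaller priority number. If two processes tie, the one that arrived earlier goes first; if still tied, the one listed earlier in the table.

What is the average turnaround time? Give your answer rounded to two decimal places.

22.00

Timeline: | 102 0-11 | 101 11-19 | 105 19-25 | 103 25-27 | 104 27-28 |
Completion: 101=19  102=11  103=27  104=28  105=25
Turnaround (C−A): 101=19  102=11  103=27  104=28  105=25
Turnaround times: 101=19, 102=11, 103=27, 104=28, 105=25
Average turnaround = (19+11+27+28+25) / 5 = 110/5 = 22.00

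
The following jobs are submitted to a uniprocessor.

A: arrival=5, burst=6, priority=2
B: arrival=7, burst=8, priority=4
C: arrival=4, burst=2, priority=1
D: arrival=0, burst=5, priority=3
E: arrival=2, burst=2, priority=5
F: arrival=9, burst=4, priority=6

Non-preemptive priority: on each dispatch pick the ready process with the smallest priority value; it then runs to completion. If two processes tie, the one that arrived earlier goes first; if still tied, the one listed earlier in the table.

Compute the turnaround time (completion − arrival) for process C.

3

Timeline: | D 0-5 | C 5-7 | A 7-13 | B 13-21 | E 21-23 | F 23-27 |
Completion: A=13  B=21  C=7  D=5  E=23  F=27
Turnaround (C−A): A=8  B=14  C=3  D=5  E=21  F=18
Turnaround(C) = completion − arrival = 7 − 4 = 3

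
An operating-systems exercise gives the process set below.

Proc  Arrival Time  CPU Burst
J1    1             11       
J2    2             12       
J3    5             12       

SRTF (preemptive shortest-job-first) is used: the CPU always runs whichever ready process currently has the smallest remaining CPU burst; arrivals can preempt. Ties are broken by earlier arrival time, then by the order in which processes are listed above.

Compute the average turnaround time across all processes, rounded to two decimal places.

21.33

Timeline: | idle 0-1 | J1 1-12 | J2 12-24 | J3 24-36 |
Completion: J1=12  J2=24  J3=36
Turnaround (C−A): J1=11  J2=22  J3=31
Turnaround times: J1=11, J2=22, J3=31
Average turnaround = (11+22+31) / 3 = 64/3 = 21.33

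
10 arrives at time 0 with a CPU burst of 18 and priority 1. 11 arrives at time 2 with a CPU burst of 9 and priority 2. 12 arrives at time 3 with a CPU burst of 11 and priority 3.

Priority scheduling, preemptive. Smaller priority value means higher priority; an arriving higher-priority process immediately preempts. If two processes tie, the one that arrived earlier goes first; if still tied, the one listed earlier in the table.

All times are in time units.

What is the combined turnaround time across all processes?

Gantt: | 10 0-18 | 11 18-27 | 12 27-38 |
Completion: 10=18  11=27  12=38
Turnaround (C−A): 10=18  11=25  12=35
Turnaround = completion − arrival: 10=18, 11=25, 12=35
Total turnaround = 18 + 25 + 35 = 78

78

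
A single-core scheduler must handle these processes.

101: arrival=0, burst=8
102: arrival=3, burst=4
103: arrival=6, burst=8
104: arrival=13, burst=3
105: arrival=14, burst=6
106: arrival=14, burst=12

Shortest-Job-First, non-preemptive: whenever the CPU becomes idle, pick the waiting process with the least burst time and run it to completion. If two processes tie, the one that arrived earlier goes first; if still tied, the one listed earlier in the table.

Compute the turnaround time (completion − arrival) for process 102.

9

Timeline: | 101 0-8 | 102 8-12 | 103 12-20 | 104 20-23 | 105 23-29 | 106 29-41 |
Completion: 101=8  102=12  103=20  104=23  105=29  106=41
Turnaround (C−A): 101=8  102=9  103=14  104=10  105=15  106=27
Turnaround(102) = completion − arrival = 12 − 3 = 9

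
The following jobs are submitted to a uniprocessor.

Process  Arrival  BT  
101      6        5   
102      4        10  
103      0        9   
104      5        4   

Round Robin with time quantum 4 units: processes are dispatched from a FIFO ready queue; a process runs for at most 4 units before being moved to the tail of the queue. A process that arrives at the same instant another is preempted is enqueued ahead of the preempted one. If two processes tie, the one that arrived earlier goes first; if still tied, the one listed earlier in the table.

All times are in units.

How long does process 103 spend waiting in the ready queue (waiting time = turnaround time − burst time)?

16

Gantt: | 103 0-4 | 102 4-8 | 103 8-12 | 104 12-16 | 101 16-20 | 102 20-24 | 103 24-25 | 101 25-26 | 102 26-28 |
Completion: 101=26  102=28  103=25  104=16
Waiting(103) = turnaround − burst = 25 − 9 = 16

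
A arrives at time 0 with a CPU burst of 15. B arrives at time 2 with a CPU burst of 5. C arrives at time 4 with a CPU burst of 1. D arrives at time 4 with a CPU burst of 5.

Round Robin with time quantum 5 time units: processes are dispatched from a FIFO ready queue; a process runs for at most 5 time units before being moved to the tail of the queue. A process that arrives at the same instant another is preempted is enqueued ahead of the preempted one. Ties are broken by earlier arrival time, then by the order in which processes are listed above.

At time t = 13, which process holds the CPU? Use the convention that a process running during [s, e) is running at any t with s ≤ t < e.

D

Schedule: | A 0-5 | B 5-10 | C 10-11 | D 11-16 | A 16-26 |
Completion: A=26  B=10  C=11  D=16
Turnaround (C−A): A=26  B=8  C=7  D=12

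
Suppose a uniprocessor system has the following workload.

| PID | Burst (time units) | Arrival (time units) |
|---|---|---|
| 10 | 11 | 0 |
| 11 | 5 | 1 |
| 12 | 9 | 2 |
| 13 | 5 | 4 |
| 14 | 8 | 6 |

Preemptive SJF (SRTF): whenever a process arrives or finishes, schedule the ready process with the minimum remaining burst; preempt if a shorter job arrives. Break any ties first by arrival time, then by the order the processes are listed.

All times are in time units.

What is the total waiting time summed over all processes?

Schedule: | 10 0-1 | 11 1-6 | 13 6-11 | 14 11-19 | 12 19-28 | 10 28-38 |
Completion: 10=38  11=6  12=28  13=11  14=19
Waiting = turnaround − burst: 10=27, 11=0, 12=17, 13=2, 14=5
Total waiting = 27 + 0 + 17 + 2 + 5 = 51

51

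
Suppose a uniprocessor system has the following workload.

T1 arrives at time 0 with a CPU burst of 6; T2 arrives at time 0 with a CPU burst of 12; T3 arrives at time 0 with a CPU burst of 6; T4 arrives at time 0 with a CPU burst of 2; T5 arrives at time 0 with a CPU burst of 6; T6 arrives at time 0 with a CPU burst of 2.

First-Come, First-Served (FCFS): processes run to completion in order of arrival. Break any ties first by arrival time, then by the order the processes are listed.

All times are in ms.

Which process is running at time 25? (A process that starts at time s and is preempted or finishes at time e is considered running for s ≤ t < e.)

Gantt: | T1 0-6 | T2 6-18 | T3 18-24 | T4 24-26 | T5 26-32 | T6 32-34 |
Completion: T1=6  T2=18  T3=24  T4=26  T5=32  T6=34

T4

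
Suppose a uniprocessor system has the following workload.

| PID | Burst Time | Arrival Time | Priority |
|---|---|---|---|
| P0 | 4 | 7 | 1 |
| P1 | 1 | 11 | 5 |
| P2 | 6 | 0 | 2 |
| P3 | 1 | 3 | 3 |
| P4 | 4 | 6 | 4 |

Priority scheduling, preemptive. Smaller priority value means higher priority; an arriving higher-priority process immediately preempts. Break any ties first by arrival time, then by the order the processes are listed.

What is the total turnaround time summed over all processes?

Gantt: | P2 0-6 | P3 6-7 | P0 7-11 | P4 11-15 | P1 15-16 |
Completion: P0=11  P1=16  P2=6  P3=7  P4=15
Turnaround = completion − arrival: P0=4, P1=5, P2=6, P3=4, P4=9
Total turnaround = 4 + 5 + 6 + 4 + 9 = 28

28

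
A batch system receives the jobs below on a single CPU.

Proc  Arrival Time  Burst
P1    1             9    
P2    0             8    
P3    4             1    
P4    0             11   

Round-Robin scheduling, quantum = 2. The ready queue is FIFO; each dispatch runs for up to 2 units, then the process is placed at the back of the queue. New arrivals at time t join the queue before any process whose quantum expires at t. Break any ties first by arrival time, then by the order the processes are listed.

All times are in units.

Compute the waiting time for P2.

Timeline: | P2 0-2 | P4 2-4 | P1 4-6 | P2 6-8 | P3 8-9 | P4 9-11 | P1 11-13 | P2 13-15 | P4 15-17 | P1 17-19 | P2 19-21 | P4 21-23 | P1 23-25 | P4 25-27 | P1 27-28 | P4 28-29 |
Completion: P1=28  P2=21  P3=9  P4=29
Turnaround (C−A): P1=27  P2=21  P3=5  P4=29
Waiting(P2) = turnaround − burst = 21 − 8 = 13

13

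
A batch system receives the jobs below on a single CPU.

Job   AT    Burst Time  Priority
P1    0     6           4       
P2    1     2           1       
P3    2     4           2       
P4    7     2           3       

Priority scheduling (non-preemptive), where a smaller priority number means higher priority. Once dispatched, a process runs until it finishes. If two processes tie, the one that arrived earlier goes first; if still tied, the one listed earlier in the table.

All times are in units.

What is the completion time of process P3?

12

Gantt: | P1 0-6 | P2 6-8 | P3 8-12 | P4 12-14 |
Completion: P1=6  P2=8  P3=12  P4=14
Turnaround (C−A): P1=6  P2=7  P3=10  P4=7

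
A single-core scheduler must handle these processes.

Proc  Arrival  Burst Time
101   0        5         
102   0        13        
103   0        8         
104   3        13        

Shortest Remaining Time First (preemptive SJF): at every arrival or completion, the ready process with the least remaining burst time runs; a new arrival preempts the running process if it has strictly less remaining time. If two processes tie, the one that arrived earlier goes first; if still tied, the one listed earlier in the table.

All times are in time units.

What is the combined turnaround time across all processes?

80

Timeline: | 101 0-5 | 103 5-13 | 102 13-26 | 104 26-39 |
Completion: 101=5  102=26  103=13  104=39
Turnaround (C−A): 101=5  102=26  103=13  104=36
Turnaround = completion − arrival: 101=5, 102=26, 103=13, 104=36
Total turnaround = 5 + 26 + 13 + 36 = 80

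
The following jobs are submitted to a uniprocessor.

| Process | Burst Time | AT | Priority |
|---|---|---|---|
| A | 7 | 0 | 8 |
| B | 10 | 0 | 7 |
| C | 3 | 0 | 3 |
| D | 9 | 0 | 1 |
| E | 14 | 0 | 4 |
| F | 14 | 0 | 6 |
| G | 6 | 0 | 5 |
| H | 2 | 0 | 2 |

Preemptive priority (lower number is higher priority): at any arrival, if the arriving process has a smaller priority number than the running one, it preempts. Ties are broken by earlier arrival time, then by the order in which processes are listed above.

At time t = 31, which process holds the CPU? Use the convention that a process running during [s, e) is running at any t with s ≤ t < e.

G

Gantt: | D 0-9 | H 9-11 | C 11-14 | E 14-28 | G 28-34 | F 34-48 | B 48-58 | A 58-65 |
Completion: A=65  B=58  C=14  D=9  E=28  F=48  G=34  H=11
Turnaround (C−A): A=65  B=58  C=14  D=9  E=28  F=48  G=34  H=11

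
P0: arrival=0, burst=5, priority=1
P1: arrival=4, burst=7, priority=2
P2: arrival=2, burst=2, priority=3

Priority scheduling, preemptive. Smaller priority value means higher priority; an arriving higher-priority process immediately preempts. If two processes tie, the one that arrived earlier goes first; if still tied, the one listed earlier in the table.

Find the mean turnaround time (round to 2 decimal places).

8.33

Timeline: | P0 0-5 | P1 5-12 | P2 12-14 |
Completion: P0=5  P1=12  P2=14
Turnaround (C−A): P0=5  P1=8  P2=12
Turnaround times: P0=5, P1=8, P2=12
Average turnaround = (5+8+12) / 3 = 25/3 = 8.33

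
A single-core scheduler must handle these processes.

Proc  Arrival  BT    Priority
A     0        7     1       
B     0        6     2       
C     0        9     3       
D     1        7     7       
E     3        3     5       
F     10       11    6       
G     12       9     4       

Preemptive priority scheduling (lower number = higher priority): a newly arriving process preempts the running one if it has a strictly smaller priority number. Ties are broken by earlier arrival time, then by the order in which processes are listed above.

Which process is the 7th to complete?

D

Gantt: | A 0-7 | B 7-13 | C 13-22 | G 22-31 | E 31-34 | F 34-45 | D 45-52 |
Completion: A=7  B=13  C=22  D=52  E=34  F=45  G=31
Turnaround (C−A): A=7  B=13  C=22  D=51  E=31  F=35  G=19
Finish order: A → B → C → G → E → F → D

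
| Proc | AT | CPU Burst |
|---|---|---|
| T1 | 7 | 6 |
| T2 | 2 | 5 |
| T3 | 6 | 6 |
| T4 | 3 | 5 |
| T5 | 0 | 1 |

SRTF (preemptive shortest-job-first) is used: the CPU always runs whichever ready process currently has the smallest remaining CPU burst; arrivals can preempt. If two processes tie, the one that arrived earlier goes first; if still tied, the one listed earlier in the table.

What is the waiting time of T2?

0

Timeline: | T5 0-1 | idle 1-2 | T2 2-7 | T4 7-12 | T3 12-18 | T1 18-24 |
Completion: T1=24  T2=7  T3=18  T4=12  T5=1
Waiting(T2) = turnaround − burst = 5 − 5 = 0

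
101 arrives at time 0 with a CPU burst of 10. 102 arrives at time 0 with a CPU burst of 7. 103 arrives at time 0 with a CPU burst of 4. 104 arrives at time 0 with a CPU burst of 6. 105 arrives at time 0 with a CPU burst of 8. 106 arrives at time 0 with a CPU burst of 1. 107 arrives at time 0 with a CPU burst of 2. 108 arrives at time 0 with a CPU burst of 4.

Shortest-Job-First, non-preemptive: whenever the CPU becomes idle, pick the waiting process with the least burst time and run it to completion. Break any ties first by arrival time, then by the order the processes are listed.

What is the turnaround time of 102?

Gantt: | 106 0-1 | 107 1-3 | 103 3-7 | 108 7-11 | 104 11-17 | 102 17-24 | 105 24-32 | 101 32-42 |
Completion: 101=42  102=24  103=7  104=17  105=32  106=1  107=3  108=11
Turnaround (C−A): 101=42  102=24  103=7  104=17  105=32  106=1  107=3  108=11
Turnaround(102) = completion − arrival = 24 − 0 = 24

24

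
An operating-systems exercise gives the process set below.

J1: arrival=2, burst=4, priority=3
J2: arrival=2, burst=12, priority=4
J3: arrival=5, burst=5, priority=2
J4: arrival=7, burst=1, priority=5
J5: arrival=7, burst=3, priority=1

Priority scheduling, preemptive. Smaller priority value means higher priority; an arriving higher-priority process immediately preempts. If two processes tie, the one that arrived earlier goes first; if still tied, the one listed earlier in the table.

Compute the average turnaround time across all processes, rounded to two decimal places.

13.40

Schedule: | idle 0-2 | J1 2-5 | J3 5-7 | J5 7-10 | J3 10-13 | J1 13-14 | J2 14-26 | J4 26-27 |
Completion: J1=14  J2=26  J3=13  J4=27  J5=10
Turnaround times: J1=12, J2=24, J3=8, J4=20, J5=3
Average turnaround = (12+24+8+20+3) / 5 = 67/5 = 13.40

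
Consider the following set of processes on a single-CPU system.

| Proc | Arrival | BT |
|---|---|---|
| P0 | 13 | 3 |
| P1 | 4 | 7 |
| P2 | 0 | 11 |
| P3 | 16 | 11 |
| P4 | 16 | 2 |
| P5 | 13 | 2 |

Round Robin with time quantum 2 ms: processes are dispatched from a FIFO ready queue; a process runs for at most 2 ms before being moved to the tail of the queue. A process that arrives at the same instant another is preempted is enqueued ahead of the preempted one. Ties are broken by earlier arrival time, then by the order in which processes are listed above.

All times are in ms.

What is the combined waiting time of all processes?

57

Timeline: | P2 0-4 | P1 4-6 | P2 6-8 | P1 8-10 | P2 10-12 | P1 12-14 | P2 14-16 | P0 16-18 | P5 18-20 | P1 20-21 | P3 21-23 | P4 23-25 | P2 25-26 | P0 26-27 | P3 27-36 |
Completion: P0=27  P1=21  P2=26  P3=36  P4=25  P5=20
Waiting = turnaround − burst: P0=11, P1=10, P2=15, P3=9, P4=7, P5=5
Total waiting = 11 + 10 + 15 + 9 + 7 + 5 = 57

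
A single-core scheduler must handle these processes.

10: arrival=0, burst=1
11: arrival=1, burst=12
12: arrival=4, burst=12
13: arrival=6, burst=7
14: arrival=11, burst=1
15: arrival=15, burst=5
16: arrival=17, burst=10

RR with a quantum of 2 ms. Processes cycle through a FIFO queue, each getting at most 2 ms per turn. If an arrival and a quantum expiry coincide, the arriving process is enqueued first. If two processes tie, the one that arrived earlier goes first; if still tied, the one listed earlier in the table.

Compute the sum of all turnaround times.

166

Timeline: | 10 0-1 | 11 1-5 | 12 5-7 | 11 7-9 | 13 9-11 | 12 11-13 | 11 13-15 | 14 15-16 | 13 16-18 | 12 18-20 | 15 20-22 | 11 22-24 | 16 24-26 | 13 26-28 | 12 28-30 | 15 30-32 | 11 32-34 | 16 34-36 | 13 36-37 | 12 37-39 | 15 39-40 | 16 40-42 | 12 42-44 | 16 44-48 |
Completion: 10=1  11=34  12=44  13=37  14=16  15=40  16=48
Turnaround (C−A): 10=1  11=33  12=40  13=31  14=5  15=25  16=31
Turnaround = completion − arrival: 10=1, 11=33, 12=40, 13=31, 14=5, 15=25, 16=31
Total turnaround = 1 + 33 + 40 + 31 + 5 + 25 + 31 = 166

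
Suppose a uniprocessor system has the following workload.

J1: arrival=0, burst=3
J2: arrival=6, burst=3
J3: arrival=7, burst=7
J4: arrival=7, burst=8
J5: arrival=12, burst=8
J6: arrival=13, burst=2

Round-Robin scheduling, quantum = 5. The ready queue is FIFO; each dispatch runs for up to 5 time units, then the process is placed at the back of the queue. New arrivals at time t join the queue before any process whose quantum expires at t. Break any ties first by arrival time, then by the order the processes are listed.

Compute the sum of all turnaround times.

86

Schedule: | J1 0-3 | idle 3-6 | J2 6-9 | J3 9-14 | J4 14-19 | J5 19-24 | J6 24-26 | J3 26-28 | J4 28-31 | J5 31-34 |
Completion: J1=3  J2=9  J3=28  J4=31  J5=34  J6=26
Turnaround (C−A): J1=3  J2=3  J3=21  J4=24  J5=22  J6=13
Turnaround = completion − arrival: J1=3, J2=3, J3=21, J4=24, J5=22, J6=13
Total turnaround = 3 + 3 + 21 + 24 + 22 + 13 = 86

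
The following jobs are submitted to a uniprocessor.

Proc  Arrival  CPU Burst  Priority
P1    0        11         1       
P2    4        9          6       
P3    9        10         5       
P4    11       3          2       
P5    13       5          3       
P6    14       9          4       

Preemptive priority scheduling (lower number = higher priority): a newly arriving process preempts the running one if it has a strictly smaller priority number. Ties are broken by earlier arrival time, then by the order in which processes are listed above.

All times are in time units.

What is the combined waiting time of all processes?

Schedule: | P1 0-11 | P4 11-14 | P5 14-19 | P6 19-28 | P3 28-38 | P2 38-47 |
Completion: P1=11  P2=47  P3=38  P4=14  P5=19  P6=28
Turnaround (C−A): P1=11  P2=43  P3=29  P4=3  P5=6  P6=14
Waiting = turnaround − burst: P1=0, P2=34, P3=19, P4=0, P5=1, P6=5
Total waiting = 0 + 34 + 19 + 0 + 1 + 5 = 59

59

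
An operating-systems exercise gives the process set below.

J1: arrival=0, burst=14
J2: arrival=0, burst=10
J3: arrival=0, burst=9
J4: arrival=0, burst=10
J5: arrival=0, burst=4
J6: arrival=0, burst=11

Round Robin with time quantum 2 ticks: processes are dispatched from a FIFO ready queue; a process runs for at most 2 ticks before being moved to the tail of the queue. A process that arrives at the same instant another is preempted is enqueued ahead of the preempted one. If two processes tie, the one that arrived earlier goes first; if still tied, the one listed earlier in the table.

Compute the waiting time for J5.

18

Schedule: | J1 0-2 | J2 2-4 | J3 4-6 | J4 6-8 | J5 8-10 | J6 10-12 | J1 12-14 | J2 14-16 | J3 16-18 | J4 18-20 | J5 20-22 | J6 22-24 | J1 24-26 | J2 26-28 | J3 28-30 | J4 30-32 | J6 32-34 | J1 34-36 | J2 36-38 | J3 38-40 | J4 40-42 | J6 42-44 | J1 44-46 | J2 46-48 | J3 48-49 | J4 49-51 | J6 51-53 | J1 53-55 | J6 55-56 | J1 56-58 |
Completion: J1=58  J2=48  J3=49  J4=51  J5=22  J6=56
Turnaround (C−A): J1=58  J2=48  J3=49  J4=51  J5=22  J6=56
Waiting(J5) = turnaround − burst = 22 − 4 = 18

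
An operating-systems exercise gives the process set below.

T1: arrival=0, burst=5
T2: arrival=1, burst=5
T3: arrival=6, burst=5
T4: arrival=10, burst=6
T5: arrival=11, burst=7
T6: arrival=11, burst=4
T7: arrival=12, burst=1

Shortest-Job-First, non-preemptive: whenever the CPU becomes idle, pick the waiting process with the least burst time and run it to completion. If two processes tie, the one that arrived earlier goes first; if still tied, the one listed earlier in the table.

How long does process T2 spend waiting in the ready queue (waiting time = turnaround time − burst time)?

Gantt: | T1 0-5 | T2 5-10 | T3 10-15 | T7 15-16 | T6 16-20 | T4 20-26 | T5 26-33 |
Completion: T1=5  T2=10  T3=15  T4=26  T5=33  T6=20  T7=16
Turnaround (C−A): T1=5  T2=9  T3=9  T4=16  T5=22  T6=9  T7=4
Waiting(T2) = turnaround − burst = 9 − 5 = 4

4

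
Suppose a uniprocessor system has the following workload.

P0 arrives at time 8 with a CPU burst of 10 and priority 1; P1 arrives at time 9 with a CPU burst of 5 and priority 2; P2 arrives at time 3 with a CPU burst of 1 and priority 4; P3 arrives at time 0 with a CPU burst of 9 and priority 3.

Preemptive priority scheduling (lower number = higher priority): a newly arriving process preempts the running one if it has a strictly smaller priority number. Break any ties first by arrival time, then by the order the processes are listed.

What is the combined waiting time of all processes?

45

Schedule: | P3 0-8 | P0 8-18 | P1 18-23 | P3 23-24 | P2 24-25 |
Completion: P0=18  P1=23  P2=25  P3=24
Waiting = turnaround − burst: P0=0, P1=9, P2=21, P3=15
Total waiting = 0 + 9 + 21 + 15 = 45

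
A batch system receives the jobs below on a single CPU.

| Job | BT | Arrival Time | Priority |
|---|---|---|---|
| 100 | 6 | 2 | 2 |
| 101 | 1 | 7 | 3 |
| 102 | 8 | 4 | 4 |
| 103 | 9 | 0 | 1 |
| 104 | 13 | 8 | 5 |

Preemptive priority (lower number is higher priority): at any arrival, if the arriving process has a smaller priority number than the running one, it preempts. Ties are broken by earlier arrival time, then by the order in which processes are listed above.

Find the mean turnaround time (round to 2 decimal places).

Schedule: | 103 0-9 | 100 9-15 | 101 15-16 | 102 16-24 | 104 24-37 |
Completion: 100=15  101=16  102=24  103=9  104=37
Turnaround times: 100=13, 101=9, 102=20, 103=9, 104=29
Average turnaround = (13+9+20+9+29) / 5 = 80/5 = 16.00

16.00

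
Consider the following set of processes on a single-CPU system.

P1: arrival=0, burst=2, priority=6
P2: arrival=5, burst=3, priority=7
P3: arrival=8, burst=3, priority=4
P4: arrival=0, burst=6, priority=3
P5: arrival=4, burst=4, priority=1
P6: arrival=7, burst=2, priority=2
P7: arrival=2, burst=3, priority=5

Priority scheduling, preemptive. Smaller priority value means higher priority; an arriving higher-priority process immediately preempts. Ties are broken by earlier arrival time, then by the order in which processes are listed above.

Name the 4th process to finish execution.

P3

Gantt: | P4 0-4 | P5 4-8 | P6 8-10 | P4 10-12 | P3 12-15 | P7 15-18 | P1 18-20 | P2 20-23 |
Completion: P1=20  P2=23  P3=15  P4=12  P5=8  P6=10  P7=18
Finish order: P5 → P6 → P4 → P3 → P7 → P1 → P2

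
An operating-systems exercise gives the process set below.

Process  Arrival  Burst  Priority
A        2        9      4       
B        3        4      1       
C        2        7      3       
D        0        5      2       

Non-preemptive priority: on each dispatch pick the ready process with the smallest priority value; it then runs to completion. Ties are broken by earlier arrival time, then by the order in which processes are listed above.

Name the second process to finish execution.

B

Timeline: | D 0-5 | B 5-9 | C 9-16 | A 16-25 |
Completion: A=25  B=9  C=16  D=5
Turnaround (C−A): A=23  B=6  C=14  D=5
Finish order: D → B → C → A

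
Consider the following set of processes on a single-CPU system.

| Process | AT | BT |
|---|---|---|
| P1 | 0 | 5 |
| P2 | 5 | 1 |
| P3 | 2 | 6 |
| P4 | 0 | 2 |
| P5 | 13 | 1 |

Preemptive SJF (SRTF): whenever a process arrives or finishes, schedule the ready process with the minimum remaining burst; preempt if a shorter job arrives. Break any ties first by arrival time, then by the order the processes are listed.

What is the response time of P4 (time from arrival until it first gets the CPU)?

Gantt: | P4 0-2 | P1 2-5 | P2 5-6 | P1 6-8 | P3 8-14 | P5 14-15 |
Completion: P1=8  P2=6  P3=14  P4=2  P5=15
Response(P4) = first start − arrival = 0 − 0 = 0

0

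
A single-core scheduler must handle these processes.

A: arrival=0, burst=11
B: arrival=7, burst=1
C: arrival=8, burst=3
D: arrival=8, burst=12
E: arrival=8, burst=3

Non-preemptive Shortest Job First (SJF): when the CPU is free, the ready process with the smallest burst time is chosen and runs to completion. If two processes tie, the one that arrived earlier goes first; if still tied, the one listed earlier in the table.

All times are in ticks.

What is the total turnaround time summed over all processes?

Timeline: | A 0-11 | B 11-12 | C 12-15 | E 15-18 | D 18-30 |
Completion: A=11  B=12  C=15  D=30  E=18
Turnaround (C−A): A=11  B=5  C=7  D=22  E=10
Turnaround = completion − arrival: A=11, B=5, C=7, D=22, E=10
Total turnaround = 11 + 5 + 7 + 22 + 10 = 55

55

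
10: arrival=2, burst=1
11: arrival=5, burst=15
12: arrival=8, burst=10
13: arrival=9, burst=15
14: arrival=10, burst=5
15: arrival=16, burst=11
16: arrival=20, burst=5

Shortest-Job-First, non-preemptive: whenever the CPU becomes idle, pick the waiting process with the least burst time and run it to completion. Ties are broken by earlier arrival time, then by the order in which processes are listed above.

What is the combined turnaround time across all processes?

165

Timeline: | idle 0-2 | 10 2-3 | idle 3-5 | 11 5-20 | 14 20-25 | 16 25-30 | 12 30-40 | 15 40-51 | 13 51-66 |
Completion: 10=3  11=20  12=40  13=66  14=25  15=51  16=30
Turnaround (C−A): 10=1  11=15  12=32  13=57  14=15  15=35  16=10
Turnaround = completion − arrival: 10=1, 11=15, 12=32, 13=57, 14=15, 15=35, 16=10
Total turnaround = 1 + 15 + 32 + 57 + 15 + 35 + 10 = 165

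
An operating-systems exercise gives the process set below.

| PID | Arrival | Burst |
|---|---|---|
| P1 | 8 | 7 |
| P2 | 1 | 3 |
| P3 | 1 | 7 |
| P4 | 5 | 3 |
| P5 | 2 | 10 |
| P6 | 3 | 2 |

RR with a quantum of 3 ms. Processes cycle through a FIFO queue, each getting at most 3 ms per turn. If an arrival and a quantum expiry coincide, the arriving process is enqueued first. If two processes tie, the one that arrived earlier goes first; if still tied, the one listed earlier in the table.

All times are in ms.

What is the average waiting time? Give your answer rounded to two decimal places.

11.50

Timeline: | idle 0-1 | P2 1-4 | P3 4-7 | P5 7-10 | P6 10-12 | P4 12-15 | P3 15-18 | P1 18-21 | P5 21-24 | P3 24-25 | P1 25-28 | P5 28-31 | P1 31-32 | P5 32-33 |
Completion: P1=32  P2=4  P3=25  P4=15  P5=33  P6=12
Turnaround (C−A): P1=24  P2=3  P3=24  P4=10  P5=31  P6=9
Waiting times: P1=17, P2=0, P3=17, P4=7, P5=21, P6=7
Average waiting = (17+0+17+7+21+7) / 6 = 69/6 = 11.50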